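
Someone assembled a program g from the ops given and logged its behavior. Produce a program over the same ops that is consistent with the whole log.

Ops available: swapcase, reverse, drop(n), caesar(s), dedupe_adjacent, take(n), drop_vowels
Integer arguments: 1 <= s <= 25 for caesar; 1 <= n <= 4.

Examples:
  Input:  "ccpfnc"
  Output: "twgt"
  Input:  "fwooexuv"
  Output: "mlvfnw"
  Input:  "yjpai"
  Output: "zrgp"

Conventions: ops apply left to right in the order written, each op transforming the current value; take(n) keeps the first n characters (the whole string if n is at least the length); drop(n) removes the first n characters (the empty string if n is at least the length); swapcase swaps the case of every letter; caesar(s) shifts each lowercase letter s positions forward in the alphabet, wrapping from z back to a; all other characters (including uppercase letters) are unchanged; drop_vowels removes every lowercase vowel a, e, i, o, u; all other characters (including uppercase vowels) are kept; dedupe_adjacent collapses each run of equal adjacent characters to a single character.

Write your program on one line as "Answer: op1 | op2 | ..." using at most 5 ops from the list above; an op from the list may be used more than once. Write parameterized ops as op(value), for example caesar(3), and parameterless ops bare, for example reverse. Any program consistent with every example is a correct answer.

caesar(17) | reverse | drop_vowels | dedupe_adjacent

Check, running the answer program on each example:
  "ccpfnc" -> "ttgwet" -> "tewgtt" -> "twgtt" -> "twgt"
  "fwooexuv" -> "wnffvolm" -> "mlovffnw" -> "mlvffnw" -> "mlvfnw"
  "yjpai" -> "pagrz" -> "zrgap" -> "zrgp" -> "zrgp"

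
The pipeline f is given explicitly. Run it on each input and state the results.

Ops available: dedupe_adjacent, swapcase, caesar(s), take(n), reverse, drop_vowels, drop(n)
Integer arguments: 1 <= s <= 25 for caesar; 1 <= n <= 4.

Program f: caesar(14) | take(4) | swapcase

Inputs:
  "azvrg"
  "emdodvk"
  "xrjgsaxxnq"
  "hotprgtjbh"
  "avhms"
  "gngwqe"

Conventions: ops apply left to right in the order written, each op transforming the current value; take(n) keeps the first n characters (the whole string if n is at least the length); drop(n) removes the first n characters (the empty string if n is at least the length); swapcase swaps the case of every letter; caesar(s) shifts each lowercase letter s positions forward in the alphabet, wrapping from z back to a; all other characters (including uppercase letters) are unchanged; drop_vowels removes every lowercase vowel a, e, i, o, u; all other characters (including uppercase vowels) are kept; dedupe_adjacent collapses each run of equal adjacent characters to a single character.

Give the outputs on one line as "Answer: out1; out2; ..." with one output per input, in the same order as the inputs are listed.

Execution, op by op:
  "azvrg" -> "onjfu" -> "onjf" -> "ONJF"
  "emdodvk" -> "sarcrjy" -> "sarc" -> "SARC"
  "xrjgsaxxnq" -> "lfxugollbe" -> "lfxu" -> "LFXU"
  "hotprgtjbh" -> "vchdfuhxpv" -> "vchd" -> "VCHD"
  "avhms" -> "ojvag" -> "ojva" -> "OJVA"
  "gngwqe" -> "ubukes" -> "ubuk" -> "UBUK"

"ONJF"; "SARC"; "LFXU"; "VCHD"; "OJVA"; "UBUK"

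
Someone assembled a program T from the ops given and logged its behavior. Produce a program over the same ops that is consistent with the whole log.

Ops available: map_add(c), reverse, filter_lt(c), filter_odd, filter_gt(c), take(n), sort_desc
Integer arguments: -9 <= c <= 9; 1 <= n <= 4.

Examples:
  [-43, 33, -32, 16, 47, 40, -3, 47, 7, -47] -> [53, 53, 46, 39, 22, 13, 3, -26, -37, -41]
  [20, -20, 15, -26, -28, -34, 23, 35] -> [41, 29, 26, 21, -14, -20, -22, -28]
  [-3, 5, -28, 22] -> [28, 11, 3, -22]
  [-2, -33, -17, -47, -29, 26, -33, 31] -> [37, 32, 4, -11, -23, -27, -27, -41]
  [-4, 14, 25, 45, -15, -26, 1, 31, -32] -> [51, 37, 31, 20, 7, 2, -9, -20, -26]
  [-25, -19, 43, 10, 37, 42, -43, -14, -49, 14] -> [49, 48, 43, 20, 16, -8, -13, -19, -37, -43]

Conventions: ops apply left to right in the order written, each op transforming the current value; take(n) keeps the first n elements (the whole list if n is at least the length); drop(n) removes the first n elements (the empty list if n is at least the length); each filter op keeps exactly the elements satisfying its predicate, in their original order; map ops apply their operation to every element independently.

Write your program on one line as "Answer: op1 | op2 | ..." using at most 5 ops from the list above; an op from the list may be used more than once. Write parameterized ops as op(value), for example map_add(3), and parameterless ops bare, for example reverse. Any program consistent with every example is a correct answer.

map_add(3) | map_add(-5) | map_add(8) | sort_desc

Check, running the answer program on each example:
  [-43, 33, -32, 16, 47, 40, -3, 47, 7, -47] -> [-40, 36, -29, 19, 50, 43, 0, 50, 10, -44] -> [-45, 31, -34, 14, 45, 38, -5, 45, 5, -49] -> [-37, 39, -26, 22, 53, 46, 3, 53, 13, -41] -> [53, 53, 46, 39, 22, 13, 3, -26, -37, -41]
  [20, -20, 15, -26, -28, -34, 23, 35] -> [23, -17, 18, -23, -25, -31, 26, 38] -> [18, -22, 13, -28, -30, -36, 21, 33] -> [26, -14, 21, -20, -22, -28, 29, 41] -> [41, 29, 26, 21, -14, -20, -22, -28]
  [-3, 5, -28, 22] -> [0, 8, -25, 25] -> [-5, 3, -30, 20] -> [3, 11, -22, 28] -> [28, 11, 3, -22]
  [-2, -33, -17, -47, -29, 26, -33, 31] -> [1, -30, -14, -44, -26, 29, -30, 34] -> [-4, -35, -19, -49, -31, 24, -35, 29] -> [4, -27, -11, -41, -23, 32, -27, 37] -> [37, 32, 4, -11, -23, -27, -27, -41]
  [-4, 14, 25, 45, -15, -26, 1, 31, -32] -> [-1, 17, 28, 48, -12, -23, 4, 34, -29] -> [-6, 12, 23, 43, -17, -28, -1, 29, -34] -> [2, 20, 31, 51, -9, -20, 7, 37, -26] -> [51, 37, 31, 20, 7, 2, -9, -20, -26]
  [-25, -19, 43, 10, 37, 42, -43, -14, -49, 14] -> [-22, -16, 46, 13, 40, 45, -40, -11, -46, 17] -> [-27, -21, 41, 8, 35, 40, -45, -16, -51, 12] -> [-19, -13, 49, 16, 43, 48, -37, -8, -43, 20] -> [49, 48, 43, 20, 16, -8, -13, -19, -37, -43]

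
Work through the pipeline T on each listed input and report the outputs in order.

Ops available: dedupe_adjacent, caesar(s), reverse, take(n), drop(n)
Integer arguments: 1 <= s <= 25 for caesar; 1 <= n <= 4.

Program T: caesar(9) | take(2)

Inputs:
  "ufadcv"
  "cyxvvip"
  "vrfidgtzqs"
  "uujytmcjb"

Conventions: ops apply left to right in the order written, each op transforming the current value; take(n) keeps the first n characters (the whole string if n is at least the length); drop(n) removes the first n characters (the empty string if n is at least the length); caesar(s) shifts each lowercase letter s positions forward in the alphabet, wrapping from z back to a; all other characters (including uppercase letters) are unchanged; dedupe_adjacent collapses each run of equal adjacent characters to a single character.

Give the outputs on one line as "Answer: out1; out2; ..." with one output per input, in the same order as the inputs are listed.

Execution, op by op:
  "ufadcv" -> "dojmle" -> "do"
  "cyxvvip" -> "lhgeery" -> "lh"
  "vrfidgtzqs" -> "eaormpcizb" -> "ea"
  "uujytmcjb" -> "ddshcvlsk" -> "dd"

"do"; "lh"; "ea"; "dd"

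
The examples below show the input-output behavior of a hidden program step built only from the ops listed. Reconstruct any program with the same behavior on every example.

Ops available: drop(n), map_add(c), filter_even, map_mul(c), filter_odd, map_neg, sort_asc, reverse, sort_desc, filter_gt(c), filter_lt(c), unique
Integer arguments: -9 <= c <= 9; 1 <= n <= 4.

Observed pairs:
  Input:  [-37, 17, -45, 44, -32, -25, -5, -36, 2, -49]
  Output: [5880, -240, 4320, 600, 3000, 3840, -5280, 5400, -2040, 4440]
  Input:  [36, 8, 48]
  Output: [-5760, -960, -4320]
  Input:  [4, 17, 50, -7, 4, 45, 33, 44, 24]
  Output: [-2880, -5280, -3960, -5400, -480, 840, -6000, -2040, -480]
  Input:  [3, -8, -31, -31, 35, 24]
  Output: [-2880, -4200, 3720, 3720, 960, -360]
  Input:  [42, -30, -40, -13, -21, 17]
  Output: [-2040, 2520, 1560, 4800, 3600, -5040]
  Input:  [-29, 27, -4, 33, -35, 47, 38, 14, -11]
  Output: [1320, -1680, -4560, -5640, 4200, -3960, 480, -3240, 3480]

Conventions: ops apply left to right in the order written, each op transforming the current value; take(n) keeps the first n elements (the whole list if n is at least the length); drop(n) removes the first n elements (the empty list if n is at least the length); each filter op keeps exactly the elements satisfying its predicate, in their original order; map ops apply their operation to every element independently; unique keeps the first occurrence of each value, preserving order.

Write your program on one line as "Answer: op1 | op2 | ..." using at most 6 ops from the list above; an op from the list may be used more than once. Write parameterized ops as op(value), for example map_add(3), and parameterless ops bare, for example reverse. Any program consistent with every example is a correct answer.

reverse | map_mul(5) | map_mul(3) | map_mul(8) | map_neg

Check, running the answer program on each example:
  [-37, 17, -45, 44, -32, -25, -5, -36, 2, -49] -> [-49, 2, -36, -5, -25, -32, 44, -45, 17, -37] -> [-245, 10, -180, -25, -125, -160, 220, -225, 85, -185] -> [-735, 30, -540, -75, -375, -480, 660, -675, 255, -555] -> [-5880, 240, -4320, -600, -3000, -3840, 5280, -5400, 2040, -4440] -> [5880, -240, 4320, 600, 3000, 3840, -5280, 5400, -2040, 4440]
  [36, 8, 48] -> [48, 8, 36] -> [240, 40, 180] -> [720, 120, 540] -> [5760, 960, 4320] -> [-5760, -960, -4320]
  [4, 17, 50, -7, 4, 45, 33, 44, 24] -> [24, 44, 33, 45, 4, -7, 50, 17, 4] -> [120, 220, 165, 225, 20, -35, 250, 85, 20] -> [360, 660, 495, 675, 60, -105, 750, 255, 60] -> [2880, 5280, 3960, 5400, 480, -840, 6000, 2040, 480] -> [-2880, -5280, -3960, -5400, -480, 840, -6000, -2040, -480]
  [3, -8, -31, -31, 35, 24] -> [24, 35, -31, -31, -8, 3] -> [120, 175, -155, -155, -40, 15] -> [360, 525, -465, -465, -120, 45] -> [2880, 4200, -3720, -3720, -960, 360] -> [-2880, -4200, 3720, 3720, 960, -360]
  [42, -30, -40, -13, -21, 17] -> [17, -21, -13, -40, -30, 42] -> [85, -105, -65, -200, -150, 210] -> [255, -315, -195, -600, -450, 630] -> [2040, -2520, -1560, -4800, -3600, 5040] -> [-2040, 2520, 1560, 4800, 3600, -5040]
  [-29, 27, -4, 33, -35, 47, 38, 14, -11] -> [-11, 14, 38, 47, -35, 33, -4, 27, -29] -> [-55, 70, 190, 235, -175, 165, -20, 135, -145] -> [-165, 210, 570, 705, -525, 495, -60, 405, -435] -> [-1320, 1680, 4560, 5640, -4200, 3960, -480, 3240, -3480] -> [1320, -1680, -4560, -5640, 4200, -3960, 480, -3240, 3480]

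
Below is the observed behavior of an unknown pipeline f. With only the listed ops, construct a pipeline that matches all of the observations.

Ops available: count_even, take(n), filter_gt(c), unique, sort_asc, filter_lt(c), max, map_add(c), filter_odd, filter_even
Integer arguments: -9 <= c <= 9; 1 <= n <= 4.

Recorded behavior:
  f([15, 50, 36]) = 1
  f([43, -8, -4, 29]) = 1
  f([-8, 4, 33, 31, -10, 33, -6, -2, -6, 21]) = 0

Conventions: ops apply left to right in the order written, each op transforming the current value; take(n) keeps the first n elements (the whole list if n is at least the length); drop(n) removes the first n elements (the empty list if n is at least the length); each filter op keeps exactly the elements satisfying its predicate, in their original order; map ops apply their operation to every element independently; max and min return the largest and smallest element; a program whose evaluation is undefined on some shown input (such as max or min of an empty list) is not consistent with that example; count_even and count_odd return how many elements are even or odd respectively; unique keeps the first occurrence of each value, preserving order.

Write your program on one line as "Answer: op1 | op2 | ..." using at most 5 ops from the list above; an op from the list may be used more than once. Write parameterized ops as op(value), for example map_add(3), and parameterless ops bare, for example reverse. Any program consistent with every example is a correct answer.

take(2) | sort_asc | filter_gt(8) | map_add(-7) | count_even

Check, running the answer program on each example:
  [15, 50, 36] -> [15, 50] -> [15, 50] -> [15, 50] -> [8, 43] -> 1
  [43, -8, -4, 29] -> [43, -8] -> [-8, 43] -> [43] -> [36] -> 1
  [-8, 4, 33, 31, -10, 33, -6, -2, -6, 21] -> [-8, 4] -> [-8, 4] -> [] -> [] -> 0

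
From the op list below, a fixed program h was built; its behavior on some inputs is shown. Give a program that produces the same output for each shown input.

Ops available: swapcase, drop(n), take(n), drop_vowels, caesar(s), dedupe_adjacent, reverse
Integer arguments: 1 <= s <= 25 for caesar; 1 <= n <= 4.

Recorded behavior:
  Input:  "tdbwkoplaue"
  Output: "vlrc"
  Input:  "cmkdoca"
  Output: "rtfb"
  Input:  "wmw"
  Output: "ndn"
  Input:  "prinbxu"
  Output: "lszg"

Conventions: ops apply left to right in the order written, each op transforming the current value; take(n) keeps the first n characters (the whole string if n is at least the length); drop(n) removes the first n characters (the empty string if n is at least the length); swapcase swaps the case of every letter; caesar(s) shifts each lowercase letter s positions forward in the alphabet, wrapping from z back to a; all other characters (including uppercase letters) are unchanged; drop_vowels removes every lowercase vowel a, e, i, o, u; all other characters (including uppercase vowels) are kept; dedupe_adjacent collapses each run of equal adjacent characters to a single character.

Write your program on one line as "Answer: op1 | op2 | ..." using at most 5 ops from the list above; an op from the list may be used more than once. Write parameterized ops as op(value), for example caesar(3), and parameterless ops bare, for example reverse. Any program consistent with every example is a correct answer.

caesar(17) | reverse | drop_vowels | take(4)

Check, running the answer program on each example:
  "tdbwkoplaue" -> "kusnbfgcrlv" -> "vlrcgfbnsuk" -> "vlrcgfbnsk" -> "vlrc"
  "cmkdoca" -> "tdbuftr" -> "rtfubdt" -> "rtfbdt" -> "rtfb"
  "wmw" -> "ndn" -> "ndn" -> "ndn" -> "ndn"
  "prinbxu" -> "gizesol" -> "losezig" -> "lszg" -> "lszg"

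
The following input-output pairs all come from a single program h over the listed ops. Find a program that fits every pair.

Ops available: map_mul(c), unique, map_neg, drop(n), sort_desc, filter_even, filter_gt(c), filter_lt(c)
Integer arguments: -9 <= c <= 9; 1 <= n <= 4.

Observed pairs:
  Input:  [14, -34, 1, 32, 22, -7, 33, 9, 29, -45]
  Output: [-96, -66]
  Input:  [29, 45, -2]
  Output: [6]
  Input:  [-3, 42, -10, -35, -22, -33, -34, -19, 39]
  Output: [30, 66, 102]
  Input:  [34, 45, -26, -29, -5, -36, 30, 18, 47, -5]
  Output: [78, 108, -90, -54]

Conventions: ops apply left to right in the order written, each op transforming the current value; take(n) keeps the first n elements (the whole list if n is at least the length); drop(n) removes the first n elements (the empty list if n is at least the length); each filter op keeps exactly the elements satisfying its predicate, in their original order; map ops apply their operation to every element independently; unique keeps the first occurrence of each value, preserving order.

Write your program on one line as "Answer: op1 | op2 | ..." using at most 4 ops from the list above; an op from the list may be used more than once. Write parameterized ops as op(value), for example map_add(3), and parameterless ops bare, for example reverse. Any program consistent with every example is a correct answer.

drop(2) | map_mul(-3) | filter_even

Check, running the answer program on each example:
  [14, -34, 1, 32, 22, -7, 33, 9, 29, -45] -> [1, 32, 22, -7, 33, 9, 29, -45] -> [-3, -96, -66, 21, -99, -27, -87, 135] -> [-96, -66]
  [29, 45, -2] -> [-2] -> [6] -> [6]
  [-3, 42, -10, -35, -22, -33, -34, -19, 39] -> [-10, -35, -22, -33, -34, -19, 39] -> [30, 105, 66, 99, 102, 57, -117] -> [30, 66, 102]
  [34, 45, -26, -29, -5, -36, 30, 18, 47, -5] -> [-26, -29, -5, -36, 30, 18, 47, -5] -> [78, 87, 15, 108, -90, -54, -141, 15] -> [78, 108, -90, -54]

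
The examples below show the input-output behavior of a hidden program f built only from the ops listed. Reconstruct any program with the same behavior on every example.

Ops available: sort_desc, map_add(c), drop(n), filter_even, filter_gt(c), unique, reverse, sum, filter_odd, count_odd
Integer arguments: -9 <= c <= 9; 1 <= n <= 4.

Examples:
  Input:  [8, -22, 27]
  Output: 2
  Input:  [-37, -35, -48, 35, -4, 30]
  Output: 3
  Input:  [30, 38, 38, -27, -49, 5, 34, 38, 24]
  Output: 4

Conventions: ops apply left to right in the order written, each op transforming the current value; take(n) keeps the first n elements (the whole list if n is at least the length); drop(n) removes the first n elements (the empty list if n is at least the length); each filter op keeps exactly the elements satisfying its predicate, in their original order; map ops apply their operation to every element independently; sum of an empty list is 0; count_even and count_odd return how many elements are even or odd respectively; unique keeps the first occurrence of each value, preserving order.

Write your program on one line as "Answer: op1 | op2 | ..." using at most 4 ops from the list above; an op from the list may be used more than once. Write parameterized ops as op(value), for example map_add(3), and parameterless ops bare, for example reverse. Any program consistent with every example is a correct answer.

unique | map_add(9) | sort_desc | count_odd

Check, running the answer program on each example:
  [8, -22, 27] -> [8, -22, 27] -> [17, -13, 36] -> [36, 17, -13] -> 2
  [-37, -35, -48, 35, -4, 30] -> [-37, -35, -48, 35, -4, 30] -> [-28, -26, -39, 44, 5, 39] -> [44, 39, 5, -26, -28, -39] -> 3
  [30, 38, 38, -27, -49, 5, 34, 38, 24] -> [30, 38, -27, -49, 5, 34, 24] -> [39, 47, -18, -40, 14, 43, 33] -> [47, 43, 39, 33, 14, -18, -40] -> 4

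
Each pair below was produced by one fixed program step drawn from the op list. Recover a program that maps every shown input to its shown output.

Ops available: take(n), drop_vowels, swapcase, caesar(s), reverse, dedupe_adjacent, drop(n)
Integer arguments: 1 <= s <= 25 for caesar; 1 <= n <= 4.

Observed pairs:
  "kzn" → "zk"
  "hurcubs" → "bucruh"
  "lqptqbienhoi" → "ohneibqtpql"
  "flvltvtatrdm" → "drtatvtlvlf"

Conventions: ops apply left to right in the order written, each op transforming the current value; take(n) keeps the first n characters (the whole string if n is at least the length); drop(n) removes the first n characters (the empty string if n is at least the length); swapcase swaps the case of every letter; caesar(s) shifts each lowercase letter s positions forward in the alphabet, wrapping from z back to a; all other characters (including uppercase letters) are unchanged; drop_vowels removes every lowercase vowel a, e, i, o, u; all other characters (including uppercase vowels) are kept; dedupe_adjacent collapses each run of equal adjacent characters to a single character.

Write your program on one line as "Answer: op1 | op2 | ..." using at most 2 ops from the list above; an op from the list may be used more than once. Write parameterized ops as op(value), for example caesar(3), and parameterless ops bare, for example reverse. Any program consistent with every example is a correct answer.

reverse | drop(1)

Check, running the answer program on each example:
  "kzn" -> "nzk" -> "zk"
  "hurcubs" -> "sbucruh" -> "bucruh"
  "lqptqbienhoi" -> "iohneibqtpql" -> "ohneibqtpql"
  "flvltvtatrdm" -> "mdrtatvtlvlf" -> "drtatvtlvlf"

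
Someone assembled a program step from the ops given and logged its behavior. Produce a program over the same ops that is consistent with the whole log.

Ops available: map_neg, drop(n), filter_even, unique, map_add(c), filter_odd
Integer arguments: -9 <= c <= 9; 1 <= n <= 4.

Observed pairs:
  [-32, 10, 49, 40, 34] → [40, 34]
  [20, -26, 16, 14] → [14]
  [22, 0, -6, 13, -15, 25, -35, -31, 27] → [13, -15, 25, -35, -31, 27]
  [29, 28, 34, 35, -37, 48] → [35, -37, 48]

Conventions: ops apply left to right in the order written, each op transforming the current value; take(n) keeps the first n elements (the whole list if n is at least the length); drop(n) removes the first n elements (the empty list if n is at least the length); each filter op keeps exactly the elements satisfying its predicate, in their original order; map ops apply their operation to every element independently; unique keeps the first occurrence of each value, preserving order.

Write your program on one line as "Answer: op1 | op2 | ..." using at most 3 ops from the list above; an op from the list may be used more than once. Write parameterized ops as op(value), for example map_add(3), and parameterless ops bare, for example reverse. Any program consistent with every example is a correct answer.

map_neg | drop(3) | map_neg

Check, running the answer program on each example:
  [-32, 10, 49, 40, 34] -> [32, -10, -49, -40, -34] -> [-40, -34] -> [40, 34]
  [20, -26, 16, 14] -> [-20, 26, -16, -14] -> [-14] -> [14]
  [22, 0, -6, 13, -15, 25, -35, -31, 27] -> [-22, 0, 6, -13, 15, -25, 35, 31, -27] -> [-13, 15, -25, 35, 31, -27] -> [13, -15, 25, -35, -31, 27]
  [29, 28, 34, 35, -37, 48] -> [-29, -28, -34, -35, 37, -48] -> [-35, 37, -48] -> [35, -37, 48]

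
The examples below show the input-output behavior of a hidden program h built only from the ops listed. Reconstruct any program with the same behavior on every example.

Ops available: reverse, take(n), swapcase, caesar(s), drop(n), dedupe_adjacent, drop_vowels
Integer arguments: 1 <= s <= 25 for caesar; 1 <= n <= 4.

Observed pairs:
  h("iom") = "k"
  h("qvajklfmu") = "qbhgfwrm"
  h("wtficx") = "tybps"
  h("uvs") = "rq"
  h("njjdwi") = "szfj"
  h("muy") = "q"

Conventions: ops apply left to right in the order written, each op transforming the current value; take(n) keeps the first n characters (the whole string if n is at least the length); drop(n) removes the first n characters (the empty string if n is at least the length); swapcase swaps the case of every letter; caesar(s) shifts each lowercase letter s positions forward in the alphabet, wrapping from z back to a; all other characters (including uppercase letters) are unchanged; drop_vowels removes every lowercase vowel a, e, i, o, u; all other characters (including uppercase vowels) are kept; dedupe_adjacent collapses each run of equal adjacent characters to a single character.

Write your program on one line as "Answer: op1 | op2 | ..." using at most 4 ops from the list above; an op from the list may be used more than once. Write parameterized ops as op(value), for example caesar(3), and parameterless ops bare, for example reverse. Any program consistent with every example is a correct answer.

dedupe_adjacent | reverse | caesar(22) | drop_vowels

Check, running the answer program on each example:
  "iom" -> "iom" -> "moi" -> "ike" -> "k"
  "qvajklfmu" -> "qvajklfmu" -> "umflkjavq" -> "qibhgfwrm" -> "qbhgfwrm"
  "wtficx" -> "wtficx" -> "xciftw" -> "tyebps" -> "tybps"
  "uvs" -> "uvs" -> "svu" -> "orq" -> "rq"
  "njjdwi" -> "njdwi" -> "iwdjn" -> "eszfj" -> "szfj"
  "muy" -> "muy" -> "yum" -> "uqi" -> "q"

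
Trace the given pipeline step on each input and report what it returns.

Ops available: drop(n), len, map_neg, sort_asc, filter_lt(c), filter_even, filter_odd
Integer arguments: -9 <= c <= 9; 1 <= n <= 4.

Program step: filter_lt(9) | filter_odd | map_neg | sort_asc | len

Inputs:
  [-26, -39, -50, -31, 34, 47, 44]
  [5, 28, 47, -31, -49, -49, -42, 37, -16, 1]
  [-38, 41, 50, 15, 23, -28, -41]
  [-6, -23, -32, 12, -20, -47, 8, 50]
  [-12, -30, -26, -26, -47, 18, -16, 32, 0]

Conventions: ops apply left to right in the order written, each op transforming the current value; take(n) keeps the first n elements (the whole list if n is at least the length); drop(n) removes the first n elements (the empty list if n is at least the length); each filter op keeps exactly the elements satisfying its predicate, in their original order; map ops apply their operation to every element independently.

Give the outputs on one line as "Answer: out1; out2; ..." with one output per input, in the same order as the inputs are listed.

2; 5; 1; 2; 1

Execution, op by op:
  [-26, -39, -50, -31, 34, 47, 44] -> [-26, -39, -50, -31] -> [-39, -31] -> [39, 31] -> [31, 39] -> 2
  [5, 28, 47, -31, -49, -49, -42, 37, -16, 1] -> [5, -31, -49, -49, -42, -16, 1] -> [5, -31, -49, -49, 1] -> [-5, 31, 49, 49, -1] -> [-5, -1, 31, 49, 49] -> 5
  [-38, 41, 50, 15, 23, -28, -41] -> [-38, -28, -41] -> [-41] -> [41] -> [41] -> 1
  [-6, -23, -32, 12, -20, -47, 8, 50] -> [-6, -23, -32, -20, -47, 8] -> [-23, -47] -> [23, 47] -> [23, 47] -> 2
  [-12, -30, -26, -26, -47, 18, -16, 32, 0] -> [-12, -30, -26, -26, -47, -16, 0] -> [-47] -> [47] -> [47] -> 1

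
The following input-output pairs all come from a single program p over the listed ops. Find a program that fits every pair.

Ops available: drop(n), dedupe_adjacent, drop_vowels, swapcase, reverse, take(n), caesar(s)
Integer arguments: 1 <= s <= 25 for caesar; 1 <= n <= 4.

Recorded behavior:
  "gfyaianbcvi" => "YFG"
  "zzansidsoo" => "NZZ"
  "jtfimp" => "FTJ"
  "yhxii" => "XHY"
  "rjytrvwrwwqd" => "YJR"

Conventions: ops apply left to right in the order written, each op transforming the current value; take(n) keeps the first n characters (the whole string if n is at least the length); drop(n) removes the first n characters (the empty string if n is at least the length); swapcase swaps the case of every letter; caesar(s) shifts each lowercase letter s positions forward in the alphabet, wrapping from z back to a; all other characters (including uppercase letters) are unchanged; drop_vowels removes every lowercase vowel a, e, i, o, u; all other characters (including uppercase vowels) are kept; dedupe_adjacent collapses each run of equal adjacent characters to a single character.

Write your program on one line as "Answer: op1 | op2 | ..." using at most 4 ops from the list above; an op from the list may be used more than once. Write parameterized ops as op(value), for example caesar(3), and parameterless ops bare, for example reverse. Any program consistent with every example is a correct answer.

drop_vowels | take(3) | swapcase | reverse

Check, running the answer program on each example:
  "gfyaianbcvi" -> "gfynbcv" -> "gfy" -> "GFY" -> "YFG"
  "zzansidsoo" -> "zznsds" -> "zzn" -> "ZZN" -> "NZZ"
  "jtfimp" -> "jtfmp" -> "jtf" -> "JTF" -> "FTJ"
  "yhxii" -> "yhx" -> "yhx" -> "YHX" -> "XHY"
  "rjytrvwrwwqd" -> "rjytrvwrwwqd" -> "rjy" -> "RJY" -> "YJR"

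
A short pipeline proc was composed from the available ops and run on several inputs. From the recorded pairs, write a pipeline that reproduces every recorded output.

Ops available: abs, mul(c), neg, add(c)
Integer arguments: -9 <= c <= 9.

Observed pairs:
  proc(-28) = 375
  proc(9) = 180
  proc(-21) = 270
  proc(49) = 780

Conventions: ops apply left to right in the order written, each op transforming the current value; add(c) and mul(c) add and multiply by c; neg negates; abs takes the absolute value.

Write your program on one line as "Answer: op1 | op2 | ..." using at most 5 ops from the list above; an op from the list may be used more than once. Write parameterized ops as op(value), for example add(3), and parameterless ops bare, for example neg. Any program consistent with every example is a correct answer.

add(3) | mul(5) | mul(-3) | abs

Check, running the answer program on each example:
  -28 -> -25 -> -125 -> 375 -> 375
  9 -> 12 -> 60 -> -180 -> 180
  -21 -> -18 -> -90 -> 270 -> 270
  49 -> 52 -> 260 -> -780 -> 780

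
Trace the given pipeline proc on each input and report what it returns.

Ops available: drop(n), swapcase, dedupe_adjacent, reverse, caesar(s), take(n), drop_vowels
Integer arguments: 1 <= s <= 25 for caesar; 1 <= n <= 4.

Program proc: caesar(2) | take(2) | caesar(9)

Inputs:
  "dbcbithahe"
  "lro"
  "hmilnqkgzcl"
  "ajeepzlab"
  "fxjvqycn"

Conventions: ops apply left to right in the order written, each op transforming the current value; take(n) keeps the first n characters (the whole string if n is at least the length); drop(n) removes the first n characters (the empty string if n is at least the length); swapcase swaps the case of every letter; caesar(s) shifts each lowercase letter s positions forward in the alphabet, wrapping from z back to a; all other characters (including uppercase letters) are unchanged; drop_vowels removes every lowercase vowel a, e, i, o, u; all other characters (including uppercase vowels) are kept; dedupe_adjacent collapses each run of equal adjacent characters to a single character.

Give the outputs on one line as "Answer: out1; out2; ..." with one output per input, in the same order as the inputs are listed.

Execution, op by op:
  "dbcbithahe" -> "fdedkvjcjg" -> "fd" -> "om"
  "lro" -> "ntq" -> "nt" -> "wc"
  "hmilnqkgzcl" -> "joknpsmiben" -> "jo" -> "sx"
  "ajeepzlab" -> "clggrbncd" -> "cl" -> "lu"
  "fxjvqycn" -> "hzlxsaep" -> "hz" -> "qi"

"om"; "wc"; "sx"; "lu"; "qi"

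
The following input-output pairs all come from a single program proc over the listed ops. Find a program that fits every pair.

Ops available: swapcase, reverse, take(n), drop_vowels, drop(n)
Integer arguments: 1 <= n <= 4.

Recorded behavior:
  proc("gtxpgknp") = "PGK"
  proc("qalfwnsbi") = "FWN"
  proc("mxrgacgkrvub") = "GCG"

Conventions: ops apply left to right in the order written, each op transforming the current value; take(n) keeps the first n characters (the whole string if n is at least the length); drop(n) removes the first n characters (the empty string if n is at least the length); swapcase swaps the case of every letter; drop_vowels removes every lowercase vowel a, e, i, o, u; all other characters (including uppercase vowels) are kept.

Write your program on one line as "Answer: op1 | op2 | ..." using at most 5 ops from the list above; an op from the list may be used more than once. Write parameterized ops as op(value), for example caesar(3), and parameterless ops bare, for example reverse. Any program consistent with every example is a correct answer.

drop(3) | drop_vowels | take(3) | swapcase

Check, running the answer program on each example:
  "gtxpgknp" -> "pgknp" -> "pgknp" -> "pgk" -> "PGK"
  "qalfwnsbi" -> "fwnsbi" -> "fwnsb" -> "fwn" -> "FWN"
  "mxrgacgkrvub" -> "gacgkrvub" -> "gcgkrvb" -> "gcg" -> "GCG"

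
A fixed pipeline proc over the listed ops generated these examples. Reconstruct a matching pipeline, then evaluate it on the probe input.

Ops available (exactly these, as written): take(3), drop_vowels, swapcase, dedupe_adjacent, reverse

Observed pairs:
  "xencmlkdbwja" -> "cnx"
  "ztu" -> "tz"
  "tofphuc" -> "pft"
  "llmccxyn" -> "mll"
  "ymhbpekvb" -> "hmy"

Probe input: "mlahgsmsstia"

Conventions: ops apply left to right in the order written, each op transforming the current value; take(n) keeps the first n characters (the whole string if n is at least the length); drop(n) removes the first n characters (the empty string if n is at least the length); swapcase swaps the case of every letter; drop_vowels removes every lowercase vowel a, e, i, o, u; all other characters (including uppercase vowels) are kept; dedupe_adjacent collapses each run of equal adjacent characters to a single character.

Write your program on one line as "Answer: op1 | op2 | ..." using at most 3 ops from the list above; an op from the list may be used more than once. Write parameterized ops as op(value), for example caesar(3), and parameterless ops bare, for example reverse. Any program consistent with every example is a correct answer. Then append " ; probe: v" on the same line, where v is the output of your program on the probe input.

drop_vowels | take(3) | reverse ; probe: "hlm"

Check, running the answer program on each example:
  "xencmlkdbwja" -> "xncmlkdbwj" -> "xnc" -> "cnx"
  "ztu" -> "zt" -> "zt" -> "tz"
  "tofphuc" -> "tfphc" -> "tfp" -> "pft"
  "llmccxyn" -> "llmccxyn" -> "llm" -> "mll"
  "ymhbpekvb" -> "ymhbpkvb" -> "ymh" -> "hmy"
  probe: "mlahgsmsstia" -> "mlhgsmsst" -> "mlh" -> "hlm"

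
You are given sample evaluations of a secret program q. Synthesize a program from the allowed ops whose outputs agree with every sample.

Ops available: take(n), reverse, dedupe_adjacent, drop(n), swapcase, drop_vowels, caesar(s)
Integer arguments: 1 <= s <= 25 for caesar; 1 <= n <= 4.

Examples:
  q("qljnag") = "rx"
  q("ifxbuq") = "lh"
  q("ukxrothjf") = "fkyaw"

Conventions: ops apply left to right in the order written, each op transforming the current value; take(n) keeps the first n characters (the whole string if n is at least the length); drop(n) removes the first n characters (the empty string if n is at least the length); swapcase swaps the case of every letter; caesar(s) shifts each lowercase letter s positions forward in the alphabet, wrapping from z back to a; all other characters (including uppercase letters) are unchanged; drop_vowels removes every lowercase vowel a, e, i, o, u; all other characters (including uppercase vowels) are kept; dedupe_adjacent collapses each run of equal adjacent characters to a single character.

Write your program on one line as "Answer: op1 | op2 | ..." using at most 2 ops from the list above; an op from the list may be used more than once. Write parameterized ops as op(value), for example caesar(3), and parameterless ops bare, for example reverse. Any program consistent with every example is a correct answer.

caesar(17) | drop(4)

Check, running the answer program on each example:
  "qljnag" -> "hcaerx" -> "rx"
  "ifxbuq" -> "zwoslh" -> "lh"
  "ukxrothjf" -> "lboifkyaw" -> "fkyaw"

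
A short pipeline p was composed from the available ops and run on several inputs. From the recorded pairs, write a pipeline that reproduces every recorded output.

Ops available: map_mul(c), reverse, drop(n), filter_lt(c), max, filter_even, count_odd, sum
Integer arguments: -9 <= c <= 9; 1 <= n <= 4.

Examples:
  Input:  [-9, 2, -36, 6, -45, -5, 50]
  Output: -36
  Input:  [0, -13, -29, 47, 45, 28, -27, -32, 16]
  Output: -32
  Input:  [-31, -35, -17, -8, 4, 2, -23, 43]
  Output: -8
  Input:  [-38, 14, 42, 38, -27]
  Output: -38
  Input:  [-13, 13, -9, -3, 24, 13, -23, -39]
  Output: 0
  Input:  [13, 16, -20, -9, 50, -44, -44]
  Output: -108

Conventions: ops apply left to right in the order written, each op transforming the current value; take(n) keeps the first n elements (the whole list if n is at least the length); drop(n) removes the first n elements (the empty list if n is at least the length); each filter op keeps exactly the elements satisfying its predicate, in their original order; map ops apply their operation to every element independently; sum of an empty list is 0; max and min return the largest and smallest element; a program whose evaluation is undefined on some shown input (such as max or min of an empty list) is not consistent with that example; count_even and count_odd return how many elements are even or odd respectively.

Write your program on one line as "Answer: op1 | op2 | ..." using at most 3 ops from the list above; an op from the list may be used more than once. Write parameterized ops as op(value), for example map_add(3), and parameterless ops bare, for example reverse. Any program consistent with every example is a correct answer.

filter_lt(-2) | filter_even | sum

Check, running the answer program on each example:
  [-9, 2, -36, 6, -45, -5, 50] -> [-9, -36, -45, -5] -> [-36] -> -36
  [0, -13, -29, 47, 45, 28, -27, -32, 16] -> [-13, -29, -27, -32] -> [-32] -> -32
  [-31, -35, -17, -8, 4, 2, -23, 43] -> [-31, -35, -17, -8, -23] -> [-8] -> -8
  [-38, 14, 42, 38, -27] -> [-38, -27] -> [-38] -> -38
  [-13, 13, -9, -3, 24, 13, -23, -39] -> [-13, -9, -3, -23, -39] -> [] -> 0
  [13, 16, -20, -9, 50, -44, -44] -> [-20, -9, -44, -44] -> [-20, -44, -44] -> -108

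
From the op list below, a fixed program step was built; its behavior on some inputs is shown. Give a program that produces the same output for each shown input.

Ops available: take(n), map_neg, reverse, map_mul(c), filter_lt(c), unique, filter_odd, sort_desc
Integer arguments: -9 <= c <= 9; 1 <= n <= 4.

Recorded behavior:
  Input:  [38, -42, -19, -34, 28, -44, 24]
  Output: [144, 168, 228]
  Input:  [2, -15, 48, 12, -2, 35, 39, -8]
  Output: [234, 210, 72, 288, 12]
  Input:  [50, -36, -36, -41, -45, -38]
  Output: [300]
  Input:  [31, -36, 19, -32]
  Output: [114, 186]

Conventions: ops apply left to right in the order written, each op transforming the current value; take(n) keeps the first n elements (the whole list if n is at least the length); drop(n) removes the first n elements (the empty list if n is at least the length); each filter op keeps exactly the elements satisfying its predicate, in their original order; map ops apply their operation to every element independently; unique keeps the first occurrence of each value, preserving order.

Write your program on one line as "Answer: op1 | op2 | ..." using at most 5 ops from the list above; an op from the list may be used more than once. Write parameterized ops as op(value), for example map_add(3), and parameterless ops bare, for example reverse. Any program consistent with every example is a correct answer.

map_mul(-6) | reverse | filter_lt(2) | map_neg

Check, running the answer program on each example:
  [38, -42, -19, -34, 28, -44, 24] -> [-228, 252, 114, 204, -168, 264, -144] -> [-144, 264, -168, 204, 114, 252, -228] -> [-144, -168, -228] -> [144, 168, 228]
  [2, -15, 48, 12, -2, 35, 39, -8] -> [-12, 90, -288, -72, 12, -210, -234, 48] -> [48, -234, -210, 12, -72, -288, 90, -12] -> [-234, -210, -72, -288, -12] -> [234, 210, 72, 288, 12]
  [50, -36, -36, -41, -45, -38] -> [-300, 216, 216, 246, 270, 228] -> [228, 270, 246, 216, 216, -300] -> [-300] -> [300]
  [31, -36, 19, -32] -> [-186, 216, -114, 192] -> [192, -114, 216, -186] -> [-114, -186] -> [114, 186]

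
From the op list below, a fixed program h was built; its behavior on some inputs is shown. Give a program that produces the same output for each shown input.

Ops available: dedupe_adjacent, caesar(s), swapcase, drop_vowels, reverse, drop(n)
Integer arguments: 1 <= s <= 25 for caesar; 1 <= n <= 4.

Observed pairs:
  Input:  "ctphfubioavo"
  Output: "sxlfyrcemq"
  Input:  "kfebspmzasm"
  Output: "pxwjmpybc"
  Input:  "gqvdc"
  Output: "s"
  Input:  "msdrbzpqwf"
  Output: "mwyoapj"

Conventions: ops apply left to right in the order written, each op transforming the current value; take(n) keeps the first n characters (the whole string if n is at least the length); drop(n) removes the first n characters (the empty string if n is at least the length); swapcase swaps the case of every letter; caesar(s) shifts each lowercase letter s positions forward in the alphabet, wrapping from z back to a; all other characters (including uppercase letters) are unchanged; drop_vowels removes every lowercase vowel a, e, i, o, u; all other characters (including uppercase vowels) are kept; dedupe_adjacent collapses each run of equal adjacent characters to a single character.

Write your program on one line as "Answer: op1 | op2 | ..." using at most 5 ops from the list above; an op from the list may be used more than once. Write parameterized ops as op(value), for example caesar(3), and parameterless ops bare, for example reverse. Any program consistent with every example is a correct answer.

caesar(24) | drop_vowels | caesar(25) | reverse | drop(1)

Check, running the answer program on each example:
  "ctphfubioavo" -> "arnfdszgmytm" -> "rnfdszgmytm" -> "qmecryflxsl" -> "lsxlfyrcemq" -> "sxlfyrcemq"
  "kfebspmzasm" -> "idczqnkxyqk" -> "dczqnkxyqk" -> "cbypmjwxpj" -> "jpxwjmpybc" -> "pxwjmpybc"
  "gqvdc" -> "eotba" -> "tb" -> "sa" -> "as" -> "s"
  "msdrbzpqwf" -> "kqbpzxnoud" -> "kqbpzxnd" -> "jpaoywmc" -> "cmwyoapj" -> "mwyoapj"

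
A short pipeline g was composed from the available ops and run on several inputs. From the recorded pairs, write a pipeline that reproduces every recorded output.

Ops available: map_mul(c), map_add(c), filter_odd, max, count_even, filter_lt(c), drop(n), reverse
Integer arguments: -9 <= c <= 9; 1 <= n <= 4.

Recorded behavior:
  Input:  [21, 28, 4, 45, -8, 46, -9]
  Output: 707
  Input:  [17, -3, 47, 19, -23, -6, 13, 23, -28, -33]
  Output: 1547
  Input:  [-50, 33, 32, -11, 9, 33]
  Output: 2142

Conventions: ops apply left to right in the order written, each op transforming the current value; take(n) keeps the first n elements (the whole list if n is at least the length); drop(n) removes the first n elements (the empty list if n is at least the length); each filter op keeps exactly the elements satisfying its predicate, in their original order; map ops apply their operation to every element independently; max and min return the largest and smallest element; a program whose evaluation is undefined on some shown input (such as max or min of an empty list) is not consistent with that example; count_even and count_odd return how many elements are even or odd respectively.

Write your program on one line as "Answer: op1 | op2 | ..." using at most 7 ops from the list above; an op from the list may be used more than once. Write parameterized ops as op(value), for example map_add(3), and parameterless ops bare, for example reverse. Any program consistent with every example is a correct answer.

map_add(-1) | map_add(-9) | map_mul(5) | map_add(-6) | map_mul(-7) | max

Check, running the answer program on each example:
  [21, 28, 4, 45, -8, 46, -9] -> [20, 27, 3, 44, -9, 45, -10] -> [11, 18, -6, 35, -18, 36, -19] -> [55, 90, -30, 175, -90, 180, -95] -> [49, 84, -36, 169, -96, 174, -101] -> [-343, -588, 252, -1183, 672, -1218, 707] -> 707
  [17, -3, 47, 19, -23, -6, 13, 23, -28, -33] -> [16, -4, 46, 18, -24, -7, 12, 22, -29, -34] -> [7, -13, 37, 9, -33, -16, 3, 13, -38, -43] -> [35, -65, 185, 45, -165, -80, 15, 65, -190, -215] -> [29, -71, 179, 39, -171, -86, 9, 59, -196, -221] -> [-203, 497, -1253, -273, 1197, 602, -63, -413, 1372, 1547] -> 1547
  [-50, 33, 32, -11, 9, 33] -> [-51, 32, 31, -12, 8, 32] -> [-60, 23, 22, -21, -1, 23] -> [-300, 115, 110, -105, -5, 115] -> [-306, 109, 104, -111, -11, 109] -> [2142, -763, -728, 777, 77, -763] -> 2142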